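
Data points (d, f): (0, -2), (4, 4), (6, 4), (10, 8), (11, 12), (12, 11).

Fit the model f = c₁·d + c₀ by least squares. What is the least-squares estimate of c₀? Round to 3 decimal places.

c₀ = -1.658

Entries of AᵀA: Σd·d = 417, Σd = 43, Σ1 = 6.
For Aᵀf: Σd·f = 384, Σf = 37.
Normal equations: [[417, 43]; [43, 6]]·[c₁, c₀]ᵀ = [384, 37]ᵀ.
Eliminating c₀: 6·(row 1) − 43·(row 2) gives 653·c₁ = 6·384 − 43·37 = 713, so c₁ = 713/653.
Then c₀ = (37 − 43·(713/653))/6 = -1083/653.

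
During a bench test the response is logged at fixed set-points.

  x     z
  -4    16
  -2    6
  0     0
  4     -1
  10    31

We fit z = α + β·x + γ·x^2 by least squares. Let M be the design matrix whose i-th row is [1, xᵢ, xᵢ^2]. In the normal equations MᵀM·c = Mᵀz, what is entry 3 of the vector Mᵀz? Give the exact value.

Entry 3 ↔ basis x^2, so (Mᵀz)_{3} = Σᵢ (x^2)·zᵢ = (16)·(16) + (4)·(6) + (0)·(0) + (16)·(-1) + (100)·(31) = 3364.

3364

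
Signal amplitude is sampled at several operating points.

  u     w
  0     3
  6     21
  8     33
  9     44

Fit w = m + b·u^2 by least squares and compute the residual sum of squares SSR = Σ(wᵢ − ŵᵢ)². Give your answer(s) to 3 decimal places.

SSR = 3.585

Forming MᵀM = [[4, 181]; [181, 11953]] and Mᵀw = [101, 6432]ᵀ gives MᵀM·[m, b]ᵀ = Mᵀw.
det = 4·11953 − 181² = 15051.
m = (101·11953 − 181·6432)/15051 = 43061/15051; b = (4·6432 − 181·101)/15051 = 7447/15051.
Residuals: 2092/15051, 4918/15051, -7662/5017, 15976/15051; SSR = 53960/15051.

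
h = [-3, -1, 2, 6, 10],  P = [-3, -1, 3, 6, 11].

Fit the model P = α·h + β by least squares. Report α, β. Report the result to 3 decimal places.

α = 1.058, β = 0.238

Entries of AᵀA: Σh·h = 150, Σh = 14, Σ1 = 5.
Moment sums: Σh·P = 162, ΣP = 16.
Δ = 150·5 − 14² = 554.
α = (162·5 − 14·16)/554 = 293/277; β = (150·16 − 14·162)/554 = 66/277.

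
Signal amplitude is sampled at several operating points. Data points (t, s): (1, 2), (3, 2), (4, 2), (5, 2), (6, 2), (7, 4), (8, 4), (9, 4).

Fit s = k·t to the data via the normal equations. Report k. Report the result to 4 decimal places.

Entries of XᵀX: Σt·t = 281.
And Σt·s = 134.
Hence k = 134 / 281 ≈ 0.476868.

k = 0.4769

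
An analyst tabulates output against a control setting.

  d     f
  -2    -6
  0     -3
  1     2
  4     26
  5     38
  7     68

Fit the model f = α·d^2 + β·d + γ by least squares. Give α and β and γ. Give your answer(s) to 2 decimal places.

α = 0.95, β = 3.45, γ = -2.83

Forming MᵀM = [[3299, 525, 95]; [525, 95, 15]; [95, 15, 6]] and Mᵀf = [4676, 784, 125]ᵀ gives MᵀM·[α, β, γ]ᵀ = Mᵀf.
Inverting the 3×3 Gram matrix, [α, β, γ]ᵀ = [509/536, 9251/2680, -759/268]ᵀ.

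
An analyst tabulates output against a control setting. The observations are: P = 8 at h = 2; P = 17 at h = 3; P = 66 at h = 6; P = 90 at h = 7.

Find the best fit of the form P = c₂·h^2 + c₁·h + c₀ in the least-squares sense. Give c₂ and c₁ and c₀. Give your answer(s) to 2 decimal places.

Sums needed: Σh^2·h^2 = 3794, Σh^2·h = 594, Σh^2 = 98, Σh·h = 98, Σh = 18, Σ1 = 4.
And Σh^2·P = 6971, Σh·P = 1093, ΣP = 181.
Inverting the 3×3 Gram matrix, [c₂, c₁, c₀]ᵀ = [15/8, -67/136, 26/17]ᵀ.

c₂ = 1.88, c₁ = -0.49, c₀ = 1.53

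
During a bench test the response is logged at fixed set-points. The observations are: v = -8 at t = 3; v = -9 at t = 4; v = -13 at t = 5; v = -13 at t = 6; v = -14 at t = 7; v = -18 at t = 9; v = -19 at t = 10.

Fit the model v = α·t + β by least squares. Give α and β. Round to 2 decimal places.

α = -1.58, β = -3.52

Forming AᵀA = [[316, 44]; [44, 7]] and Aᵀv = [-653, -94]ᵀ gives AᵀA·[α, β]ᵀ = Aᵀv.
det = 316·7 − 44² = 276.
α = ((-653)·7 − 44·(-94))/276 = -145/92; β = (316·(-94) − 44·(-653))/276 = -81/23.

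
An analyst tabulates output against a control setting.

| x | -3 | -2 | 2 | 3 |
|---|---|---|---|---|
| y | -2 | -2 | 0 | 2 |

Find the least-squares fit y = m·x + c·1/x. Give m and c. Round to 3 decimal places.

AᵀA·[m, c]ᵀ = Aᵀy reads: 26·m + 4·c = 16;  4·m + (13/18)·c = 7/3.
Eliminating c: (13/18)·(row 1) − 4·(row 2) gives (25/9)·m = (13/18)·16 − 4·(7/3) = 20/9, so m = 4/5.
Then c = ((7/3) − 4·(4/5))/(13/18) = -6/5.

m = 0.800, c = -1.200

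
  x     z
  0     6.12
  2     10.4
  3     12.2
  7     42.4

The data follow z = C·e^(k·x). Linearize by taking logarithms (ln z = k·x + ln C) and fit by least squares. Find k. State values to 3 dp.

k = 0.277

Let Y = ln z. Fitting Y = k·x + ln C by least squares:
Σx = 12.0000, Σ(x)² = 62.0000, Σln z = 10.4020, Σx·ln z = 38.4180.
Normal system: [[62.0000, 12.0000]; [12.0000, 4]]·[k, ln C]ᵀ = [38.4180, 10.4020]ᵀ.
Slope k = (n·Σx·ln z − Σx·Σln z)/(n·Σ(x)² − (Σx)²) = (4·38.4180 − 12.0000·10.4020)/104.0000 = 0.27739; ln C = (Σln z − k·Σx)/n = 1.76832.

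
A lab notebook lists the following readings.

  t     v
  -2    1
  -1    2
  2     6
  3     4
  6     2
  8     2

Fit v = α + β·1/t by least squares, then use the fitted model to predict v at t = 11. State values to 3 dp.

With design matrix X, XᵀX = [[6, -3/8]; [-3/8, 953/576]] and Xᵀv = [17, 29/12]ᵀ.
Eliminating β: (953/576)·(row 1) − (-3/8)·(row 2) gives (1879/192)·α = (953/576)·17 − (-3/8)·(29/12) = 16723/576, so α = 16723/5637.
Then β = ((29/12) − (-3/8)·(16723/5637))/(953/576) = 4008/1879.
At t = 11: v̂ = (16723/5637)·(1) + (4008/1879)·(1/11) = 195977/62007.

v̂ = 3.161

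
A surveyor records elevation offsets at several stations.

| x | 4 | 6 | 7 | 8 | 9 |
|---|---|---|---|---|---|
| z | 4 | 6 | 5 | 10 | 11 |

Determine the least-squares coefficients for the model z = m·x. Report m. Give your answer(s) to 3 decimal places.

Forming AᵀA = [[246]] and Aᵀz = [266]ᵀ gives AᵀA·[m]ᵀ = Aᵀz.
Hence m = 266 / 246 ≈ 1.0813.

m = 1.081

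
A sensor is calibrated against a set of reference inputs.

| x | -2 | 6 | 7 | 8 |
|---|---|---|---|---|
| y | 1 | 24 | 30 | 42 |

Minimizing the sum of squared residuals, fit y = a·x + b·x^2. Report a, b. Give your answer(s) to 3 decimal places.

a = 0.462, b = 0.581

The normal equations are: 153·a + 1063·b = 688;  1063·a + 7809·b = 5026.
(Σx·x = 153, Σx·x^2 = 1063, Σx^2·x^2 = 7809, Σx·y = 688, Σx^2·y = 5026.)
Determinant 153·7809 − 1063² = 64808.
a = (688·7809 − 1063·5026)/64808 = 14977/32404; b = (153·5026 − 1063·688)/64808 = 18817/32404.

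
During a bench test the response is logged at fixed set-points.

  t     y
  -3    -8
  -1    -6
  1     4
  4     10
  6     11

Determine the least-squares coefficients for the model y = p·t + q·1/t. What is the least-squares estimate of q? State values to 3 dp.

q = 3.263

AᵀA·[p, q]ᵀ = Aᵀy reads: 63·p + 5·q = 140;  5·p + (317/144)·q = 17.
Δ = 63·(317/144) − 5² = 1819/16.
p = (140·(317/144) − 5·17)/(1819/16) = 32140/16371; q = (63·17 − 5·140)/(1819/16) = 5936/1819.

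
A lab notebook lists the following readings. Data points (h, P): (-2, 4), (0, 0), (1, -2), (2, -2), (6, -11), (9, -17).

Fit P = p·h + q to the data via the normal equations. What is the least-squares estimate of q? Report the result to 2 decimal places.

q = 0.40

From the data, Σh·h = 126, Σh = 16, Σ1 = 6.
Moment sums: Σh·P = -233, ΣP = -28.
Normal equations: [[126, 16]; [16, 6]]·[p, q]ᵀ = [-233, -28]ᵀ.
Δ = 126·6 − 16² = 500.
p = ((-233)·6 − 16·(-28))/500 = -19/10; q = (126·(-28) − 16·(-233))/500 = 2/5.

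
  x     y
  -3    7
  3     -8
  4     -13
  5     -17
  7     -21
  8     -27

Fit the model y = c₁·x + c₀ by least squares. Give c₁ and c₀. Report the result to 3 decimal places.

c₁ = -3.013, c₀ = -1.114

The normal system AᵀA·[c₁, c₀]ᵀ = Aᵀy is [[172, 24]; [24, 6]]·[c₁, c₀]ᵀ = [-545, -79]ᵀ.
Δ = 172·6 − 24² = 456.
c₁ = ((-545)·6 − 24·(-79))/456 = -229/76; c₀ = (172·(-79) − 24·(-545))/456 = -127/114.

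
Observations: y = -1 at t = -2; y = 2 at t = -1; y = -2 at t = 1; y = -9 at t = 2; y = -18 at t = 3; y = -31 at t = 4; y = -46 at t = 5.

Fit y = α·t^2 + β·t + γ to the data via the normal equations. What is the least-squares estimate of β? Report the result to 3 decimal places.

β = -1.971

Setting ∂/∂α … = 0 gives: 996·α + 216·β + 60·γ = -1848;  216·α + 60·β + 12·γ = -428;  60·α + 12·β + 7·γ = -105.
Solving the 3×3 system (Gaussian elimination) gives α = -453/301, β = -1780/903, γ = 55/43.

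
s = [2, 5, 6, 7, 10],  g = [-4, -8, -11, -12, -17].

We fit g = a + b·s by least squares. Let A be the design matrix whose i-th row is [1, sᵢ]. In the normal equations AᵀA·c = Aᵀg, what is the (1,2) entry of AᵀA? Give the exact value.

30

Row 1 ↔ basis 1, column 2 ↔ basis s, so (AᵀA)_{1,2} = Σᵢ s = (1)·(2) + (1)·(5) + (1)·(6) + (1)·(7) + (1)·(10) = 30.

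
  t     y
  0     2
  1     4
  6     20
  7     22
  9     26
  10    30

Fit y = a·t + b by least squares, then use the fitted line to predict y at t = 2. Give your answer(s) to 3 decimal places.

Compute the Gram sums: Σt·t = 267, Σt = 33, Σ1 = 6.
Moment sums: Σt·y = 812, Σy = 104.
XᵀX·[a, b]ᵀ = Xᵀy becomes [[267, 33]; [33, 6]]·[a, b]ᵀ = [812, 104]ᵀ.
Determinant 267·6 − 33² = 513.
a = (812·6 − 33·104)/513 = 160/57; b = (267·104 − 33·812)/513 = 36/19.
At t = 2: ŷ = (160/57)·(2) + (36/19)·(1) = 428/57.

ŷ = 7.509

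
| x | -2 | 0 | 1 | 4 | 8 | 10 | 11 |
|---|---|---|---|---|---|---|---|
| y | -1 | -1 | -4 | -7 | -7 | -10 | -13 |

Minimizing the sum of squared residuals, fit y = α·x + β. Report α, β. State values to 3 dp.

α = -0.829, β = -2.352

The normal system MᵀM·[α, β]ᵀ = Mᵀy is [[306, 32]; [32, 7]]·[α, β]ᵀ = [-329, -43]ᵀ.
Δ = 306·7 − 32² = 1118.
α = ((-329)·7 − 32·(-43))/1118 = -927/1118; β = (306·(-43) − 32·(-329))/1118 = -1315/559.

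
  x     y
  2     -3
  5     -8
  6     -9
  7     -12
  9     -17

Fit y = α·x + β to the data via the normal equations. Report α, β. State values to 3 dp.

α = -1.970, β = 1.627

With design matrix M, MᵀM = [[195, 29]; [29, 5]] and Mᵀy = [-337, -49]ᵀ.
Determinant 195·5 − 29² = 134.
α = ((-337)·5 − 29·(-49))/134 = -132/67; β = (195·(-49) − 29·(-337))/134 = 109/67.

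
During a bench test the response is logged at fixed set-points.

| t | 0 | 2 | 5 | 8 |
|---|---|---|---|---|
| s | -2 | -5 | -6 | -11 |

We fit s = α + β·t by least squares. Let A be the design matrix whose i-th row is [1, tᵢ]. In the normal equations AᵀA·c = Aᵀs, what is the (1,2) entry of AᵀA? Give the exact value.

15

Row 1 ↔ basis 1, column 2 ↔ basis t, so (AᵀA)_{1,2} = Σᵢ t = (1)·(0) + (1)·(2) + (1)·(5) + (1)·(8) = 15.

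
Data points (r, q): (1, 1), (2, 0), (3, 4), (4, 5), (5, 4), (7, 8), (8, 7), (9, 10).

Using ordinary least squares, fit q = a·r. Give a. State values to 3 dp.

a = 1.024

Normal-equation sums: Σr·r = 249.
Moment sums: Σr·q = 255.
XᵀX·[a]ᵀ = Xᵀq becomes [[249]]·[a]ᵀ = [255]ᵀ.
Hence a = 255 / 249 ≈ 1.0241.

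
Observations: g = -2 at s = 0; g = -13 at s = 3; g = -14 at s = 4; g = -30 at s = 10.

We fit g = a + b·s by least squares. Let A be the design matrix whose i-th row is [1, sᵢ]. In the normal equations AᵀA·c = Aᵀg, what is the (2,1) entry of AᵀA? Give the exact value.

17

Row 2 ↔ basis s, column 1 ↔ basis 1, so (AᵀA)_{2,1} = Σᵢ s = (0)·(1) + (3)·(1) + (4)·(1) + (10)·(1) = 17.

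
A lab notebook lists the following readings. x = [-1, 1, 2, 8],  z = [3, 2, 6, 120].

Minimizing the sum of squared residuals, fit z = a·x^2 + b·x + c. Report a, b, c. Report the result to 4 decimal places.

a = 1.9795, b = -0.8762, c = 0.2992

Forming AᵀA = [[4114, 520, 70]; [520, 70, 10]; [70, 10, 4]] and Aᵀz = [7709, 971, 131]ᵀ gives AᵀA·[a, b, c]ᵀ = Aᵀz.
Row-reducing yields a = 483/244, b = -1069/1220, c = 73/244.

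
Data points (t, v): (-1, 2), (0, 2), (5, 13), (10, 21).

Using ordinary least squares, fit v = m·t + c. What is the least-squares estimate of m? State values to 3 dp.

Entries of AᵀA: Σt·t = 126, Σt = 14, Σ1 = 4.
Right-hand side: Σt·v = 273, Σv = 38.
AᵀA·[m, c]ᵀ = Aᵀv becomes [[126, 14]; [14, 4]]·[m, c]ᵀ = [273, 38]ᵀ.
Eliminating c: 4·(row 1) − 14·(row 2) gives 308·m = 4·273 − 14·38 = 560, so m = 20/11.
Then c = (38 − 14·(20/11))/4 = 69/22.

m = 1.818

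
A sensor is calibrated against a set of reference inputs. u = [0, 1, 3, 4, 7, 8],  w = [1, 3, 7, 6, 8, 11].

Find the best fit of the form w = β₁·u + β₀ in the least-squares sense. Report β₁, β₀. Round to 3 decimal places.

β₁ = 1.062, β₀ = 1.928

Setting ∂/∂β₁ … = 0 gives: 139·β₁ + 23·β₀ = 192;  23·β₁ + 6·β₀ = 36.
(Σu·u = 139, Σu = 23, Σ1 = 6, Σu·w = 192, Σw = 36.)
Δ = 139·6 − 23² = 305.
β₁ = (192·6 − 23·36)/305 = 324/305; β₀ = (139·36 − 23·192)/305 = 588/305.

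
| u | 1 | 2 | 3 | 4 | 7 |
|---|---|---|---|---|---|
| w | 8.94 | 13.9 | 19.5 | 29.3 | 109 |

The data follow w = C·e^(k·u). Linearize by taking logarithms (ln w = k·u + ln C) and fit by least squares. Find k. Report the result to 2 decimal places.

Let Y = ln w. Fitting Y = k·u + ln C by least squares:
XᵀX = [[79.0000, 17.0000]; [17.0000, 5]], rhs = [62.7153, 15.8618]ᵀ  (here Σu = 17.0000, Σ(u)² = 79.0000, Σln w = 15.8618, Σu·ln w = 62.7153).
Solving (det = 106.0000): k = 0.41440, ln C = 1.76339.

k = 0.41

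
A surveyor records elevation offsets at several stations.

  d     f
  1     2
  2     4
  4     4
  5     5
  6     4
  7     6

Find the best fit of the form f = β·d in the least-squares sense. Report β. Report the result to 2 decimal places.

β = 0.89

The normal equations are: 131·β = 117.
(Σd·d = 131, Σd·f = 117.)
β = 117/131 = 0.89313.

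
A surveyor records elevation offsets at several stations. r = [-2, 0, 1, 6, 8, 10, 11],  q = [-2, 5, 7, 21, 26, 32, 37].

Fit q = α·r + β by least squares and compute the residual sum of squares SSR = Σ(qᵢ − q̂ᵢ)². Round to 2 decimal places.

Compute the Gram sums: Σr·r = 326, Σr = 34, Σ1 = 7.
And Σr·q = 1072, Σq = 126.
Δ = 326·7 − 34² = 1126.
α = (1072·7 − 34·126)/1126 = 1610/563; β = (326·126 − 34·1072)/1126 = 2314/563.
Residuals: -220/563, 501/563, 17/563, -151/563, -556/563, -398/563, 807/563; SSR = 2560/563.

SSR = 4.55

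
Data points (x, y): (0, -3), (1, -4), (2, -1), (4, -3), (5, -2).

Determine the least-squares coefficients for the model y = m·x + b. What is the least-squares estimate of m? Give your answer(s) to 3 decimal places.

m = 0.186

Entries of MᵀM: Σx·x = 46, Σx = 12, Σ1 = 5.
Right-hand side: Σx·y = -28, Σy = -13.
Normal equations: [[46, 12]; [12, 5]]·[m, b]ᵀ = [-28, -13]ᵀ.
det = 46·5 − 12² = 86.
m = ((-28)·5 − 12·(-13))/86 = 8/43; b = (46·(-13) − 12·(-28))/86 = -131/43.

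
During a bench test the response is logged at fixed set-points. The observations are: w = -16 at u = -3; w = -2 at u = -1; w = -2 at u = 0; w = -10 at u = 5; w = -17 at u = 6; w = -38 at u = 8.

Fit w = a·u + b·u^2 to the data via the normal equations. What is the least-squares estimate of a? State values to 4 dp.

With design matrix M, MᵀM = [[135, 825]; [825, 6099]] and Mᵀw = [-406, -3440]ᵀ.
det = 135·6099 − 825² = 142740.
a = ((-406)·6099 − 825·(-3440))/142740 = 60301/23790; b = (135·(-3440) − 825·(-406))/142740 = -4315/4758.

a = 2.5347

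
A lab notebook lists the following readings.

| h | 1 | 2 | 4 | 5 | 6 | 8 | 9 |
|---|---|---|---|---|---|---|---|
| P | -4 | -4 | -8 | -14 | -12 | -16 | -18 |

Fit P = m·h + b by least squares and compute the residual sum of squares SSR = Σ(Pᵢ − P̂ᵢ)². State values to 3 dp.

Compute the Gram sums: Σh·h = 227, Σh = 35, Σ1 = 7.
And Σh·P = -476, ΣP = -76.
So XᵀX·[m, b]ᵀ = XᵀP: [[227, 35]; [35, 7]]·[m, b]ᵀ = [-476, -76]ᵀ.
Determinant 227·7 − 35² = 364.
m = ((-476)·7 − 35·(-76))/364 = -24/13; b = (227·(-76) − 35·(-476))/364 = -148/91.
Residuals: -48/91, 120/91, 92/91, -22/7, 64/91, 36/91, 22/91; SSR = 1240/91.

SSR = 13.626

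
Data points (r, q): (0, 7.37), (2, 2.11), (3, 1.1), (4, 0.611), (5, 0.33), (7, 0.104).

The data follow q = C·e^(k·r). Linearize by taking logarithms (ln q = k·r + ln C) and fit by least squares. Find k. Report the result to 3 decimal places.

k = -0.610

With ln qᵢ as the transformed response and rᵢ as the regressor:
AᵀA = [[103.0000, 21.0000]; [21.0000, 6]], rhs = [-21.5782, -1.0253]ᵀ  (here Σr = 21.0000, Σ(r)² = 103.0000, Σln q = -1.0253, Σr·ln q = -21.5782).
Δ = 103.0000·6 − (21.0000)² = 177.0000; k = (-21.5782·6 − 21.0000·-1.0253)/177.0000 = -0.60982, ln C = (103.0000·-1.0253 − 21.0000·-21.5782)/177.0000 = 1.96350.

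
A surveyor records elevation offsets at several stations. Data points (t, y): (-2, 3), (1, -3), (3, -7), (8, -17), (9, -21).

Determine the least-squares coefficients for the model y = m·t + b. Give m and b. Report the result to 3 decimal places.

The normal system AᵀA·[m, b]ᵀ = Aᵀy is [[159, 19]; [19, 5]]·[m, b]ᵀ = [-355, -45]ᵀ.
Determinant 159·5 − 19² = 434.
m = ((-355)·5 − 19·(-45))/434 = -460/217; b = (159·(-45) − 19·(-355))/434 = -205/217.

m = -2.120, b = -0.945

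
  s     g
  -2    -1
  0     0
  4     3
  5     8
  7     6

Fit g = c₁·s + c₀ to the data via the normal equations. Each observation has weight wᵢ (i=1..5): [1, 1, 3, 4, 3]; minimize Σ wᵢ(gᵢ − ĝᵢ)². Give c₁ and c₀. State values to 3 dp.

Setting ∂/∂c₁ … = 0 gives: 299·c₁ + 51·c₀ = 324;  51·c₁ + 12·c₀ = 58.
(Σwᵢ·s·s = 299, Σwᵢ·s = 51, Σwᵢ·1 = 12, Σwᵢ·s·g = 324, Σwᵢ·g = 58.)
Determinant 299·12 − 51² = 987.
c₁ = (324·12 − 51·58)/987 = 310/329; c₀ = (299·58 − 51·324)/987 = 818/987.

c₁ = 0.942, c₀ = 0.829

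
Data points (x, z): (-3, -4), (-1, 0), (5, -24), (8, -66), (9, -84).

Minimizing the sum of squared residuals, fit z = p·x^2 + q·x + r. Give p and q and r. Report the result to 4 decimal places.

Normal-equation sums: Σx^2·x^2 = 11364, Σx^2·x = 1338, Σx^2 = 180, Σx·x = 180, Σx = 18, Σ1 = 5.
And Σx^2·z = -11664, Σx·z = -1392, Σz = -178.
MᵀM·[p, q, r]ᵀ = Mᵀz becomes [[11364, 1338, 180]; [1338, 180, 18]; [180, 18, 5]]·[p, q, r]ᵀ = [-11664, -1392, -178]ᵀ.
Row-reducing yields p = -12106/12019, q = -5864/12019, r = 4150/1717.

p = -1.0072, q = -0.4879, r = 2.4170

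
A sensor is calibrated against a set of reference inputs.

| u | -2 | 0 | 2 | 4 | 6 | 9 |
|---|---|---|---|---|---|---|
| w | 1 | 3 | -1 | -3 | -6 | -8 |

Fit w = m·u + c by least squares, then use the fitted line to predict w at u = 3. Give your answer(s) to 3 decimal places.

The normal equations are: 141·m + 19·c = -124;  19·m + 6·c = -14.
Δ = 141·6 − 19² = 485.
m = ((-124)·6 − 19·(-14))/485 = -478/485; c = (141·(-14) − 19·(-124))/485 = 382/485.
At u = 3: ŵ = (-478/485)·(3) + (382/485)·(1) = -1052/485.

ŵ = -2.169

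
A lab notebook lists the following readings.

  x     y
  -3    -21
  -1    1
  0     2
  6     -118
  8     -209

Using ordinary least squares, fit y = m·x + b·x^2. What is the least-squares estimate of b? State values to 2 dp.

Compute the Gram sums: Σx·x = 110, Σx·x^2 = 700, Σx^2·x^2 = 5474.
And Σx·y = -2318, Σx^2·y = -17812.
So AᵀA·[m, b]ᵀ = Aᵀy: [[110, 700]; [700, 5474]]·[m, b]ᵀ = [-2318, -17812]ᵀ.
Eliminating b: 5474·(row 1) − 700·(row 2) gives 112140·m = 5474·(-2318) − 700·(-17812) = -220332, so m = -2623/1335.
Then b = ((-17812) − 700·(-2623/1335))/5474 = -5612/1869.

b = -3.00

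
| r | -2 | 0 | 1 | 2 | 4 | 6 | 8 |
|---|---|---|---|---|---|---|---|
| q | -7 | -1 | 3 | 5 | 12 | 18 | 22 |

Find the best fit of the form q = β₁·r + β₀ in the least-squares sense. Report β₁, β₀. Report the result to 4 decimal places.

β₁ = 2.9669, β₀ = -0.6245

The normal equations are: 125·β₁ + 19·β₀ = 359;  19·β₁ + 7·β₀ = 52.
Δ = 125·7 − 19² = 514.
β₁ = (359·7 − 19·52)/514 = 1525/514; β₀ = (125·52 − 19·359)/514 = -321/514.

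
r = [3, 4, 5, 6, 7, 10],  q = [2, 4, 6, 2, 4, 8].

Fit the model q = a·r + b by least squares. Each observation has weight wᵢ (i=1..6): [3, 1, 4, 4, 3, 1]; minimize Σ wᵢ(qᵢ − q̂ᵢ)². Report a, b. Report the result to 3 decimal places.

a = 0.500, b = 1.125

From the data, Σwᵢ·r·r = 534, Σwᵢ·r = 88, Σwᵢ·1 = 16.
Right-hand side: Σwᵢ·r·q = 366, Σwᵢ·q = 62.
AᵀWA·[a, b]ᵀ = AᵀWq becomes [[534, 88]; [88, 16]]·[a, b]ᵀ = [366, 62]ᵀ.
Eliminating b: 16·(row 1) − 88·(row 2) gives 800·a = 16·366 − 88·62 = 400, so a = 1/2.
Then b = (62 − 88·(1/2))/16 = 9/8.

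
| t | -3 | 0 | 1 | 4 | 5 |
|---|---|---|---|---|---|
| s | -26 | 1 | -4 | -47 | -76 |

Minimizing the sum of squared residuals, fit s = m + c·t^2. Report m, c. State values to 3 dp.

m = 0.458, c = -3.025

The normal system AᵀA·[m, c]ᵀ = Aᵀs is [[5, 51]; [51, 963]]·[m, c]ᵀ = [-152, -2890]ᵀ.
Eliminating c: 963·(row 1) − 51·(row 2) gives 2214·m = 963·(-152) − 51·(-2890) = 1014, so m = 169/369.
Then c = ((-2890) − 51·(169/369))/963 = -3349/1107.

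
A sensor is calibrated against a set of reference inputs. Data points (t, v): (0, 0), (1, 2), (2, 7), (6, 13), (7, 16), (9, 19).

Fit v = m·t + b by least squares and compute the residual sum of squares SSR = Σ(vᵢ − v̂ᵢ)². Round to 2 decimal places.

Setting ∂/∂m … = 0 gives: 171·m + 25·b = 377;  25·m + 6·b = 57.
Determinant 171·6 − 25² = 401.
m = (377·6 − 25·57)/401 = 837/401; b = (171·57 − 25·377)/401 = 322/401.
Residuals: -322/401, -357/401, 811/401, -131/401, 235/401, -236/401; SSR = 2536/401.

SSR = 6.32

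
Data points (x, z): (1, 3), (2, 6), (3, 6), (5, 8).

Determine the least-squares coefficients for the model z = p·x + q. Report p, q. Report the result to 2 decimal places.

p = 1.11, q = 2.69

Normal-equation sums: Σx·x = 39, Σx = 11, Σ1 = 4.
For Mᵀz: Σx·z = 73, Σz = 23.
Eliminating q: 4·(row 1) − 11·(row 2) gives 35·p = 4·73 − 11·23 = 39, so p = 39/35.
Then q = (23 − 11·(39/35))/4 = 94/35.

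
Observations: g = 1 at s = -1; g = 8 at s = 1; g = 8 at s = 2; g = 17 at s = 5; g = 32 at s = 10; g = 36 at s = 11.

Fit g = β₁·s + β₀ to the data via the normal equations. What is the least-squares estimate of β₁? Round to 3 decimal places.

Sums needed: Σs·s = 252, Σs = 28, Σ1 = 6.
Right-hand side: Σs·g = 824, Σg = 102.
So XᵀX·[β₁, β₀]ᵀ = Xᵀg: [[252, 28]; [28, 6]]·[β₁, β₀]ᵀ = [824, 102]ᵀ.
Eliminating β₀: 6·(row 1) − 28·(row 2) gives 728·β₁ = 6·824 − 28·102 = 2088, so β₁ = 261/91.
Then β₀ = (102 − 28·(261/91))/6 = 47/13.

β₁ = 2.868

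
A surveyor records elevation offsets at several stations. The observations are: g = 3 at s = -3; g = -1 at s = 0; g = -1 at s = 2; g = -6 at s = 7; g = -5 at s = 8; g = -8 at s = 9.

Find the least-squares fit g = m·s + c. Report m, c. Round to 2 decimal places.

m = -0.81, c = 0.10

With design matrix A, AᵀA = [[207, 23]; [23, 6]] and Aᵀg = [-165, -18]ᵀ.
det = 207·6 − 23² = 713.
m = ((-165)·6 − 23·(-18))/713 = -576/713; c = (207·(-18) − 23·(-165))/713 = 3/31.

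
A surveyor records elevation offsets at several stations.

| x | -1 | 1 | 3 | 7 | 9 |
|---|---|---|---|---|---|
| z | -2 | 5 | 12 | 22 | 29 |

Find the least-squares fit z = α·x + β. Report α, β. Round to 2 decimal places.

From the data, Σx·x = 141, Σx = 19, Σ1 = 5.
Right-hand side: Σx·z = 458, Σz = 66.
So AᵀA·[α, β]ᵀ = Aᵀz: [[141, 19]; [19, 5]]·[α, β]ᵀ = [458, 66]ᵀ.
det = 141·5 − 19² = 344.
α = (458·5 − 19·66)/344 = 259/86; β = (141·66 − 19·458)/344 = 151/86.

α = 3.01, β = 1.76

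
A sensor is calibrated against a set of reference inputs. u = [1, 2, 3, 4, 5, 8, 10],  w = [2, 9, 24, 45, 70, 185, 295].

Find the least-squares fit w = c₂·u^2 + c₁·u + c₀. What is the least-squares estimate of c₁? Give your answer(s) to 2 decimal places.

Compute the Gram sums: Σu^2·u^2 = 15075, Σu^2·u = 1737, Σu^2 = 219, Σu·u = 219, Σu = 33, Σ1 = 7.
And Σu^2·w = 44064, Σu·w = 5052, Σw = 630.
Inverting the 3×3 Gram matrix, [c₂, c₁, c₀]ᵀ = [1261/408, -205/136, 7/17]ᵀ.

c₁ = -1.51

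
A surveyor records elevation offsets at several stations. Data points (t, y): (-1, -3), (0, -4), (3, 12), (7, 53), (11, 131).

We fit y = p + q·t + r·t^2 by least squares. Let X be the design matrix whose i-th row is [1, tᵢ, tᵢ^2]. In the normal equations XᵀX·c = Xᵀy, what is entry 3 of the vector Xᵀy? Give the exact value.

18553

Entry 3 ↔ basis t^2, so (Xᵀy)_{3} = Σᵢ (t^2)·yᵢ = (1)·(-3) + (0)·(-4) + (9)·(12) + (49)·(53) + (121)·(131) = 18553.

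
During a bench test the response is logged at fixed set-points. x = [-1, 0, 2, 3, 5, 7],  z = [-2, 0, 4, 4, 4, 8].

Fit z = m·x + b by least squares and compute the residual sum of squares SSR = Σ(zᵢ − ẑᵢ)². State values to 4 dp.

With design matrix M, MᵀM = [[88, 16]; [16, 6]] and Mᵀz = [98, 18]ᵀ.
Δ = 88·6 − 16² = 272.
m = (98·6 − 16·18)/272 = 75/68; b = (88·18 − 16·98)/272 = 1/17.
Residuals: -65/68, -1/17, 59/34, 43/68, -107/68, 15/68; SSR = 233/34.

SSR = 6.8529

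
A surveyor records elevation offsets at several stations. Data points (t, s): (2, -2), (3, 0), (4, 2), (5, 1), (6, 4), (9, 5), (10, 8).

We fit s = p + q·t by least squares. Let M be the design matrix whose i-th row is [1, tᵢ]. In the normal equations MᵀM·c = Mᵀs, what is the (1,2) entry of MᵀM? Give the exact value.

Row 1 ↔ basis 1, column 2 ↔ basis t, so (MᵀM)_{1,2} = Σᵢ t = (1)·(2) + (1)·(3) + (1)·(4) + (1)·(5) + (1)·(6) + (1)·(9) + (1)·(10) = 39.

39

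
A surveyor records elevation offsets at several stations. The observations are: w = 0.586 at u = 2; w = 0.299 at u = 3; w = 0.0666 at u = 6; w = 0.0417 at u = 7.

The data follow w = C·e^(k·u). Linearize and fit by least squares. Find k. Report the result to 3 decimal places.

k = -0.521

With ln wᵢ as the transformed response and uᵢ as the regressor:
XᵀX = [[98.0000, 18.0000]; [18.0000, 4]], rhs = [-43.1859, -7.6281]ᵀ  (here Σu = 18.0000, Σ(u)² = 98.0000, Σln w = -7.6281, Σu·ln w = -43.1859).
Slope k = (n·Σu·ln w − Σu·Σln w)/(n·Σ(u)² − (Σu)²) = (4·-43.1859 − 18.0000·-7.6281)/68.0000 = -0.52116; ln C = (Σln w − k·Σu)/n = 0.43819.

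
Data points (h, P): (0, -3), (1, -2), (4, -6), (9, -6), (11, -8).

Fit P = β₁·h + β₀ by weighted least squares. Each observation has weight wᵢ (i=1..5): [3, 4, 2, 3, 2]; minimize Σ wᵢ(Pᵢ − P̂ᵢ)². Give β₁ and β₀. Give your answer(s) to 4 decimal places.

With design matrix A, AᵀWA = [[521, 61]; [61, 14]] and AᵀWP = [-394, -63]ᵀ.
det = 521·14 − 61² = 3573.
β₁ = ((-394)·14 − 61·(-63))/3573 = -1673/3573; β₀ = (521·(-63) − 61·(-394))/3573 = -8789/3573.

β₁ = -0.4682, β₀ = -2.4598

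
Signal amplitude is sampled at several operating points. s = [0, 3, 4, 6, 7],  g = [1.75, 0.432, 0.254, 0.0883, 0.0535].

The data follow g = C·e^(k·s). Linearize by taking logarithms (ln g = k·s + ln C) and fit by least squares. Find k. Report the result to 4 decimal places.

Let Y = ln g. Fitting Y = k·s + ln C by least squares:
Σs = 20.0000, Σ(s)² = 110.0000, Σln g = -7.0052, Σs·ln g = -43.0583.
Equations: 110.0000·k + 20.0000·ln C = -43.0583;  20.0000·k + 5·ln C = -7.0052.
Δ = 110.0000·5 − (20.0000)² = 150.0000; k = (-43.0583·5 − 20.0000·-7.0052)/150.0000 = -0.50125, ln C = (110.0000·-7.0052 − 20.0000·-43.0583)/150.0000 = 0.60394.

k = -0.5012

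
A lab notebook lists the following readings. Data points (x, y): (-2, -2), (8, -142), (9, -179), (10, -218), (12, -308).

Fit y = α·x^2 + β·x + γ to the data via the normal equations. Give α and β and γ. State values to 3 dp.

AᵀA·[α, β, γ]ᵀ = Aᵀy reads: 41409·α + 3961·β + 393·γ = -89747;  3961·α + 393·β + 37·γ = -8619;  393·α + 37·β + 5·γ = -849.
(Σx^2·x^2 = 41409, Σx^2·x = 3961, Σx^2 = 393, Σx·x = 393, Σx = 37, Σ1 = 5, Σx^2·y = -89747, Σx·y = -8619, Σy = -849.)
Row-reducing yields α = -177311/90938, β = -216397/90938, γ = 48355/45469.

α = -1.950, β = -2.380, γ = 1.063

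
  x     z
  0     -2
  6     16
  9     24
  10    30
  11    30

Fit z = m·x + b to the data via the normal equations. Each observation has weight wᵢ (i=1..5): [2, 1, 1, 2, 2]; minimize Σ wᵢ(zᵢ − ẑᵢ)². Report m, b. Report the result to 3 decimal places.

Entries of MᵀWM: Σwᵢ·x·x = 559, Σwᵢ·x = 57, Σwᵢ·1 = 8.
Right-hand side: Σwᵢ·x·z = 1572, Σwᵢ·z = 156.
MᵀWM·[m, b]ᵀ = MᵀWz becomes [[559, 57]; [57, 8]]·[m, b]ᵀ = [1572, 156]ᵀ.
Eliminating b: 8·(row 1) − 57·(row 2) gives 1223·m = 8·1572 − 57·156 = 3684, so m = 3684/1223.
Then b = (156 − 57·(3684/1223))/8 = -2400/1223.

m = 3.012, b = -1.962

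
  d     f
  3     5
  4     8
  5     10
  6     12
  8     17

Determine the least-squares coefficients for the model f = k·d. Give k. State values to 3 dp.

k = 2.033

MᵀM·[k]ᵀ = Mᵀf reads: 150·k = 305.
k = 305/150 = 2.03333.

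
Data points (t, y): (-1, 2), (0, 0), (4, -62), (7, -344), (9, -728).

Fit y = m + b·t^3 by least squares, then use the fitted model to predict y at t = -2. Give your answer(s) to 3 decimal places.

The normal system MᵀM·[m, b]ᵀ = Mᵀy is [[5, 1135]; [1135, 653187]]·[m, b]ᵀ = [-1132, -652674]ᵀ.
Eliminating b: 653187·(row 1) − 1135·(row 2) gives 1977710·m = 653187·(-1132) − 1135·(-652674) = 1377306, so m = 98379/141265.
Then b = ((-652674) − 1135·(98379/141265))/653187 = -28265/28253.
At t = -2: ŷ = (98379/141265)·(1) + (-28265/28253)·(-8) = 1228979/141265.

ŷ = 8.700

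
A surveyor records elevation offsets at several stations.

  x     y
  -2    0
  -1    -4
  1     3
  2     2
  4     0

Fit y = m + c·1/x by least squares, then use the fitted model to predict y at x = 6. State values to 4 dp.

ŷ = 0.5637

The normal system MᵀM·[m, c]ᵀ = Mᵀy is [[5, 1/4]; [1/4, 41/16]]·[m, c]ᵀ = [1, 8]ᵀ.
Eliminating c: (41/16)·(row 1) − (1/4)·(row 2) gives (51/4)·m = (41/16)·1 − (1/4)·8 = 9/16, so m = 3/68.
Then c = (8 − (1/4)·(3/68))/(41/16) = 53/17.
At x = 6: ŷ = (3/68)·(1) + (53/17)·(1/6) = 115/204.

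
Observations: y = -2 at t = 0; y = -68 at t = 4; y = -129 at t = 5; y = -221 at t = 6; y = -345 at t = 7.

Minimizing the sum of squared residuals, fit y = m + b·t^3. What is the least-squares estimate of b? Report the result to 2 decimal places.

XᵀX·[m, b]ᵀ = Xᵀy reads: 5·m + 748·b = -765;  748·m + 184026·b = -186548.
(Σ1 = 5, Σt^3 = 748, Σt^3·t^3 = 184026, Σy = -765, Σt^3·y = -186548.)
Determinant 5·184026 − 748² = 360626.
m = ((-765)·184026 − 748·(-186548))/360626 = -620993/180313; b = (5·(-186548) − 748·(-765))/360626 = -180260/180313.

b = -1.00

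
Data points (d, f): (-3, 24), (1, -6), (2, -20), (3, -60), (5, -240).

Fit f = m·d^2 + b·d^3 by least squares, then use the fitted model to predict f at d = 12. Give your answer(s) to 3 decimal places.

f̂ = -2926.115

Entries of AᵀA: Σd^2·d^2 = 804, Σd^2·d^3 = 3158, Σd^3·d^3 = 17148.
For Aᵀf: Σd^2·f = -6410, Σd^3·f = -32434.
Δ = 804·17148 − 3158² = 3814028.
m = ((-6410)·17148 − 3158·(-32434))/3814028 = -1873027/953507; b = (804·(-32434) − 3158·(-6410))/3814028 = -1458539/953507.
At d = 12: f̂ = (-1873027/953507)·(144) + (-1458539/953507)·(1728) = -2790071280/953507.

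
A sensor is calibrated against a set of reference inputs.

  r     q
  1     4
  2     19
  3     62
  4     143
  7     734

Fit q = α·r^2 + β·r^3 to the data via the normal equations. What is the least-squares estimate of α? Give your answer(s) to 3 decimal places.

With design matrix A, AᵀA = [[2755, 18107]; [18107, 122539]] and Aᵀq = [38892, 262744]ᵀ.
Eliminating β: 122539·(row 1) − 18107·(row 2) gives 9731496·α = 122539·38892 − 18107·262744 = 8281180, so α = 2070295/2432874.
Then β = (262744 − 18107·(2070295/2432874))/122539 = 258451/128046.

α = 0.851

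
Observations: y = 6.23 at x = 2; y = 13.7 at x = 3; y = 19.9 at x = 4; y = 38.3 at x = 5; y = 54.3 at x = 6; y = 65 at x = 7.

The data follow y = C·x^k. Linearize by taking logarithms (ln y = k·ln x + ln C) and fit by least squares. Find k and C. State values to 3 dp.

k = 1.922, C = 1.612

Linearized form: ln y = k·ln x + ln C. From the 6 transformed points,
AᵀA = [[13.1965, 8.5252]; [8.5252, 6]], rhs = [29.4369, 19.2519]ᵀ  (here Σln x = 8.5252, Σ(ln x)² = 13.1965, Σln y = 19.2519, Σln x·ln y = 29.4369).
Δ = 13.1965·6 − (8.5252)² = 6.5005; k = (29.4369·6 − 8.5252·19.2519)/6.5005 = 1.92235, ln C = (13.1965·19.2519 − 8.5252·29.4369)/6.5005 = 0.47726, so C = exp(0.47726) = 1.61165.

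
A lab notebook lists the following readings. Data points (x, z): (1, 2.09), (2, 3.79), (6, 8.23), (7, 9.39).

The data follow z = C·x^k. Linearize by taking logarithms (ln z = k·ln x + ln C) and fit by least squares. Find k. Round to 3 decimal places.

k = 0.759

With ln zᵢ as the transformed response and ln xᵢ as the regressor:
XᵀX = [[7.4774, 4.4308]; [4.4308, 4]], rhs = [9.0583, 6.4170]ᵀ  (here Σln x = 4.4308, Σ(ln x)² = 7.4774, Σln z = 6.4170, Σln x·ln z = 9.0583).
Δ = 7.4774·4 − (4.4308)² = 10.2775; k = (9.0583·4 − 4.4308·6.4170)/10.2775 = 0.75902, ln C = (7.4774·6.4170 − 4.4308·9.0583)/10.2775 = 0.76347.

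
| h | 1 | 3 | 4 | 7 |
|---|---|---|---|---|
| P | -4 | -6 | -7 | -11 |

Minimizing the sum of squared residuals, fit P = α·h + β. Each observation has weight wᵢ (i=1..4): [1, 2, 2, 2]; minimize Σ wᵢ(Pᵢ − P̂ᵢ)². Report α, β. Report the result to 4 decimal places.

α = -1.1980, β = -2.4653

Forming AᵀWA = [[149, 29]; [29, 7]] and AᵀWP = [-250, -52]ᵀ gives AᵀWA·[α, β]ᵀ = AᵀWP.
Eliminating β: 7·(row 1) − 29·(row 2) gives 202·α = 7·(-250) − 29·(-52) = -242, so α = -121/101.
Then β = ((-52) − 29·(-121/101))/7 = -249/101.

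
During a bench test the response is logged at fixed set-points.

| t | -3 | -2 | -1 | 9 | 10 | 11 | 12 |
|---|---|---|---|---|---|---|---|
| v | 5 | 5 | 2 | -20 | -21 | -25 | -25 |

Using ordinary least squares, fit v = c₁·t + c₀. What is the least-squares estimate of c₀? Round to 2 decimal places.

AᵀA·[c₁, c₀]ᵀ = Aᵀv reads: 460·c₁ + 36·c₀ = -992;  36·c₁ + 7·c₀ = -79.
det = 460·7 − 36² = 1924.
c₁ = ((-992)·7 − 36·(-79))/1924 = -1025/481; c₀ = (460·(-79) − 36·(-992))/1924 = -157/481.

c₀ = -0.33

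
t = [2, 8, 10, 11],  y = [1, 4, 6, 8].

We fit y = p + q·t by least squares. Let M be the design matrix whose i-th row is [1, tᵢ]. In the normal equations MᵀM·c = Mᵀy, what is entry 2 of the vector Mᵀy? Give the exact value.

182

Entry 2 ↔ basis t, so (Mᵀy)_{2} = Σᵢ (t)·yᵢ = (2)·(1) + (8)·(4) + (10)·(6) + (11)·(8) = 182.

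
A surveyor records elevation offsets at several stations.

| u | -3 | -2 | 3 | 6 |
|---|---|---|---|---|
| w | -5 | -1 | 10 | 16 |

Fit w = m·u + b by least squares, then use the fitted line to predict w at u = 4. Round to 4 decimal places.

The normal system AᵀA·[m, b]ᵀ = Aᵀw is [[58, 4]; [4, 4]]·[m, b]ᵀ = [143, 20]ᵀ.
det = 58·4 − 4² = 216.
m = (143·4 − 4·20)/216 = 41/18; b = (58·20 − 4·143)/216 = 49/18.
At u = 4: ŵ = (41/18)·(4) + (49/18)·(1) = 71/6.

ŵ = 11.8333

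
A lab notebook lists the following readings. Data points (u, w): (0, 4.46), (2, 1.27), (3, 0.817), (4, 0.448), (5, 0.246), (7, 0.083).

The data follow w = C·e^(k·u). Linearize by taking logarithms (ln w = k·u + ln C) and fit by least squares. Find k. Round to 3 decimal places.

k = -0.566

Linearized form: ln w = k·u + ln C. From the 6 transformed points,
Over the data: Σu = 21.0000, Σ(u)² = 103.0000, Σln w = -3.1623, Σu·ln w = -27.7747.
Normal system: [[103.0000, 21.0000]; [21.0000, 6]]·[k, ln C]ᵀ = [-27.7747, -3.1623]ᵀ.
Solving (det = 177.0000): k = -0.56633, ln C = 1.45512.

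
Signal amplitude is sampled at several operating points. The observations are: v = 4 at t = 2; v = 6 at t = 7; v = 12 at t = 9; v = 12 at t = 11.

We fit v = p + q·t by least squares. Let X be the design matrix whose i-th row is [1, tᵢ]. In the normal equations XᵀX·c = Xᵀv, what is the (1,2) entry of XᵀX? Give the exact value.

Row 1 ↔ basis 1, column 2 ↔ basis t, so (XᵀX)_{1,2} = Σᵢ t = (1)·(2) + (1)·(7) + (1)·(9) + (1)·(11) = 29.

29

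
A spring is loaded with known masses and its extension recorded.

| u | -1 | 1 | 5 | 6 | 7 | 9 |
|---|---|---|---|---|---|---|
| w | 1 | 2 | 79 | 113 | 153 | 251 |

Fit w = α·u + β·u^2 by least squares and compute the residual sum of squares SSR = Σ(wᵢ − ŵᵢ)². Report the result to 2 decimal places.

From the data, Σu·u = 193, Σu·u^2 = 1413, Σu^2·u^2 = 10885.
For Aᵀw: Σu·w = 4404, Σu^2·w = 33874.
Δ = 193·10885 − 1413² = 104236.
α = (4404·10885 − 1413·33874)/104236 = 36789/52118; β = (193·33874 − 1413·4404)/104236 = 157415/52118.
Residuals: -3114/2369, -44984/26059, -999/26059, 830/26059, 1598/26059, -49/26059; SSR = 122842/26059.

SSR = 4.71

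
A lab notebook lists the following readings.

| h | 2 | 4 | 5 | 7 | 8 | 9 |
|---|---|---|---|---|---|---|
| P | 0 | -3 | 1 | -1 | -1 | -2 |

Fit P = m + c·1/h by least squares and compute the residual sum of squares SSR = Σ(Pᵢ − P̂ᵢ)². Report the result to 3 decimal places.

SSR = 9.217

Entries of AᵀA: Σ1 = 6, Σ1/h = 3349/2520, Σ1/h·1/h = 2545741/6350400.
For AᵀP: ΣP = -6, Σ1/h·P = -2621/2520.
Normal equations: [[6, 3349/2520]; [3349/2520, 2545741/6350400]]·[m, c]ᵀ = [-6, -2621/2520]ᵀ.
Eliminating c: (2545741/6350400)·(row 1) − (3349/2520)·(row 2) gives (811729/1270080)·m = (2545741/6350400)·(-6) − (3349/2520)·(-2621/2520) = -6496717/6350400, so m = -6496717/4058645.
Then c = ((-2621/2520) − (3349/2520)·(-6496717/4058645))/(2545741/6350400) = 2201472/811729.
Residuals: 993037/4058645, -8431058/4058645, 1670778/811729, 865592/4058645, 1062152/4058645, -2843613/4058645; SSR = 37406546/4058645.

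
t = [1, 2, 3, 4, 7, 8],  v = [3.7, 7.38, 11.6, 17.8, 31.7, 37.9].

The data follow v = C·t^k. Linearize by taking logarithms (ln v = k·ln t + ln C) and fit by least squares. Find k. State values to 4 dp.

Let Y = ln v. Fitting Y = k·ln t + ln C by least squares:
Over the data: Σln t = 7.2034, Σ(ln t)² = 11.7199, Σln v = 15.7286, Σln t·ln v = 22.3539.
Normal system: [[11.7199, 7.2034]; [7.2034, 6]]·[k, ln C]ᵀ = [22.3539, 15.7286]ᵀ.
Solving (det = 18.4301): k = 1.12990, ln C = 1.26491.

k = 1.1299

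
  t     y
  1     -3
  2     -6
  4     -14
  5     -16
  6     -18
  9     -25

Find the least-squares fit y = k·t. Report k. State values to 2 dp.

k = -2.97

Normal-equation sums: Σt·t = 163.
Right-hand side: Σt·y = -484.
Hence k = -484 / 163 ≈ -2.96933.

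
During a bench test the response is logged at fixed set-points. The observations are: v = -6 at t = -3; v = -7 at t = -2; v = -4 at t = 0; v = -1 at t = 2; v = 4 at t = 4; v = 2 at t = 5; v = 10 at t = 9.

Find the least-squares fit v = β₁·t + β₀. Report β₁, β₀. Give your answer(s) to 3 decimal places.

β₁ = 1.406, β₀ = -3.299

Sums needed: Σt·t = 139, Σt = 15, Σ1 = 7.
And Σt·v = 146, Σv = -2.
So MᵀM·[β₁, β₀]ᵀ = Mᵀv: [[139, 15]; [15, 7]]·[β₁, β₀]ᵀ = [146, -2]ᵀ.
Δ = 139·7 − 15² = 748.
β₁ = (146·7 − 15·(-2))/748 = 263/187; β₀ = (139·(-2) − 15·146)/748 = -617/187.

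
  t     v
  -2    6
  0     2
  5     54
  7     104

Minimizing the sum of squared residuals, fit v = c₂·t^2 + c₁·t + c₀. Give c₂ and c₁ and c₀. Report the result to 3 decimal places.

c₂ = 1.929, c₁ = 1.131, c₀ = 1.066

Compute the Gram sums: Σt^2·t^2 = 3042, Σt^2·t = 460, Σt^2 = 78, Σt·t = 78, Σt = 10, Σ1 = 4.
Right-hand side: Σt^2·v = 6470, Σt·v = 986, Σv = 166.
MᵀM·[c₂, c₁, c₀]ᵀ = Mᵀv becomes [[3042, 460, 78]; [460, 78, 10]; [78, 10, 4]]·[c₂, c₁, c₀]ᵀ = [6470, 986, 166]ᵀ.
Solving the 3×3 system (Gaussian elimination) gives c₂ = 27/14, c₁ = 839/742, c₀ = 113/106.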